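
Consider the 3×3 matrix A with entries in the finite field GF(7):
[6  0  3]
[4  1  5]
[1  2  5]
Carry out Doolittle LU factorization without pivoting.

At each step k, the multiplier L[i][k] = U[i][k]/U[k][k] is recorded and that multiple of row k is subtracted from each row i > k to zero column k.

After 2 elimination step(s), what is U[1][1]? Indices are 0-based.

Step 1: pivot at (0,0) is 6.
  row1 ← row1 − (3)·row0  ⇒  L[1][0]=3, U row1=(0, 1, 3)
  row2 ← row2 − (6)·row0  ⇒  L[2][0]=6, U row2=(0, 2, 1)
Step 2: pivot at (1,1) is 1.
  row2 ← row2 − (2)·row1  ⇒  L[2][1]=2, U row2=(0, 0, 2)

U[1][1] = 1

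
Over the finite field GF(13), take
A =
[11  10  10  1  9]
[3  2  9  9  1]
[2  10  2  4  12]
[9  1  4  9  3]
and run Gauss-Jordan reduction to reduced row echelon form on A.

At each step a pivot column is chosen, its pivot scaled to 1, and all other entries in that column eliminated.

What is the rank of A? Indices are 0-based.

step 1: normalize row 0 (÷11) = (1, 8, 8, 6, 2)
  row 1: subtract 3×row0 = (0, 4, 11, 4, 8)
  row 2: subtract 2×row0 = (0, 7, 12, 5, 8)
  row 3: subtract 9×row0 = (0, 7, 10, 7, 11)
step 2: normalize row 1 (÷4) = (0, 1, 6, 1, 2)
  row 0: subtract 8×row1 = (1, 0, 12, 11, 12)
  row 2: subtract 7×row1 = (0, 0, 9, 11, 7)
  row 3: subtract 7×row1 = (0, 0, 7, 0, 10)
step 3: normalize row 2 (÷9) = (0, 0, 1, 7, 8)
  row 0: subtract 12×row2 = (1, 0, 0, 5, 7)
  row 1: subtract 6×row2 = (0, 1, 0, 11, 6)
  row 3: subtract 7×row2 = (0, 0, 0, 3, 6)
step 4: normalize row 3 (÷3) = (0, 0, 0, 1, 2)
  row 0: subtract 5×row3 = (1, 0, 0, 0, 10)
  row 1: subtract 11×row3 = (0, 1, 0, 0, 10)
  row 2: subtract 7×row3 = (0, 0, 1, 0, 7)

rank = 4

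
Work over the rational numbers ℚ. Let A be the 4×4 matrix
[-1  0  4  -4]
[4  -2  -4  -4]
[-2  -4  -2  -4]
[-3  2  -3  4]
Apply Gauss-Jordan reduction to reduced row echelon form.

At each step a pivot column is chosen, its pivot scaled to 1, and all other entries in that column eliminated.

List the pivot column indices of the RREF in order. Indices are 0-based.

pivot(0,0)=-1: scale R0 → (1, 0, -4, 4)
  clear (1,0): R1 −= (4)R0 → (0, -2, 12, -20)
  clear (2,0): R2 −= (-2)R0 → (0, -4, -10, 4)
  clear (3,0): R3 −= (-3)R0 → (0, 2, -15, 16)
pivot(1,1)=-2: scale R1 → (0, 1, -6, 10)
  clear (2,1): R2 −= (-4)R1 → (0, 0, -34, 44)
  clear (3,1): R3 −= (2)R1 → (0, 0, -3, -4)
pivot(2,2)=-34: scale R2 → (0, 0, 1, -22/17)
  clear (0,2): R0 −= (-4)R2 → (1, 0, 0, -20/17)
  clear (1,2): R1 −= (-6)R2 → (0, 1, 0, 38/17)
  clear (3,2): R3 −= (-3)R2 → (0, 0, 0, -134/17)
pivot(3,3)=-134/17: scale R3 → (0, 0, 0, 1)
  clear (0,3): R0 −= (-20/17)R3 → (1, 0, 0, 0)
  clear (1,3): R1 −= (38/17)R3 → (0, 1, 0, 0)
  clear (2,3): R2 −= (-22/17)R3 → (0, 0, 1, 0)

pivot columns: 0, 1, 2, 3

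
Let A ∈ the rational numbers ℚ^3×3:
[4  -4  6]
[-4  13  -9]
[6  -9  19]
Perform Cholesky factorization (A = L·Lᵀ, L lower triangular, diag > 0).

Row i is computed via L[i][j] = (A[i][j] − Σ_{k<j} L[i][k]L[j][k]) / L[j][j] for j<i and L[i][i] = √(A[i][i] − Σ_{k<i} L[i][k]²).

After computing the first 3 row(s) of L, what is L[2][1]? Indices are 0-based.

L[2][1] = -1

Step 1: L[0][0] = √(4) = 2.
  L[1][0] = (-4) / L[0][0] = -2.
Step 2: L[1][1] = √(9) = 3.
  L[2][0] = (6) / L[0][0] = 3.
  L[2][1] = (-3) / L[1][1] = -1.
Step 3: L[2][2] = √(9) = 3.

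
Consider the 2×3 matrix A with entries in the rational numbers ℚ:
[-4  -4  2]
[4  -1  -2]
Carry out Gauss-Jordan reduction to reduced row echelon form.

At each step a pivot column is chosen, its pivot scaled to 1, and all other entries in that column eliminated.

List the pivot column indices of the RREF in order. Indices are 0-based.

pivot columns: 0, 1

pivot(0,0)=-4: scale R0 → (1, 1, -1/2)
  clear (1,0): R1 −= (4)R0 → (0, -5, 0)
pivot(1,1)=-5: scale R1 → (0, 1, 0)
  clear (0,1): R0 −= (1)R1 → (1, 0, -1/2)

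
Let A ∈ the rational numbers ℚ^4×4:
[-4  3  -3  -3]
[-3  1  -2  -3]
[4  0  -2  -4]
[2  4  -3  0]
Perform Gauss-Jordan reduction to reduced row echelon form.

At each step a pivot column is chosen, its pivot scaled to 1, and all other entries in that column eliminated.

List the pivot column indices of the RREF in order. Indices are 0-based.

pivot columns: 0, 1, 2, 3

step 1: normalize row 0 (÷-4) = (1, -3/4, 3/4, 3/4)
  row 1: subtract -3×row0 = (0, -5/4, 1/4, -3/4)
  row 2: subtract 4×row0 = (0, 3, -5, -7)
  row 3: subtract 2×row0 = (0, 11/2, -9/2, -3/2)
step 2: normalize row 1 (÷-5/4) = (0, 1, -1/5, 3/5)
  row 0: subtract -3/4×row1 = (1, 0, 3/5, 6/5)
  row 2: subtract 3×row1 = (0, 0, -22/5, -44/5)
  row 3: subtract 11/2×row1 = (0, 0, -17/5, -24/5)
step 3: normalize row 2 (÷-22/5) = (0, 0, 1, 2)
  row 0: subtract 3/5×row2 = (1, 0, 0, 0)
  row 1: subtract -1/5×row2 = (0, 1, 0, 1)
  row 3: subtract -17/5×row2 = (0, 0, 0, 2)
step 4: normalize row 3 (÷2) = (0, 0, 0, 1)
  row 1: subtract 1×row3 = (0, 1, 0, 0)
  row 2: subtract 2×row3 = (0, 0, 1, 0)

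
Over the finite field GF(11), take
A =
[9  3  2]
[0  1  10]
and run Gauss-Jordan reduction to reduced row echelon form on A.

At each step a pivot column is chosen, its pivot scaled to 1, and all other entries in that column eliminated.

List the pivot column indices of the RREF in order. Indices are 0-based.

pivot columns: 0, 1

pivot(0,0)=9: scale R0 → (1, 4, 10)
pivot(1,1)=1: scale R1 → (0, 1, 10)
  clear (0,1): R0 −= (4)R1 → (1, 0, 3)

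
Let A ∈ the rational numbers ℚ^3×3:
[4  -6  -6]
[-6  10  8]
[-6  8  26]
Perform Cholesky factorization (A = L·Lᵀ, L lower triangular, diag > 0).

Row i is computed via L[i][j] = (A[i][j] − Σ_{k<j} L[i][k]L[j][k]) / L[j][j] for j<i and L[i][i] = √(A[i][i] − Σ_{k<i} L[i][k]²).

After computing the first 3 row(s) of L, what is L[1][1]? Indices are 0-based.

Step 1: L[0][0] = √(4) = 2.
  L[1][0] = (-6) / L[0][0] = -3.
Step 2: L[1][1] = √(1) = 1.
  L[2][0] = (-6) / L[0][0] = -3.
  L[2][1] = (-1) / L[1][1] = -1.
Step 3: L[2][2] = √(16) = 4.

L[1][1] = 1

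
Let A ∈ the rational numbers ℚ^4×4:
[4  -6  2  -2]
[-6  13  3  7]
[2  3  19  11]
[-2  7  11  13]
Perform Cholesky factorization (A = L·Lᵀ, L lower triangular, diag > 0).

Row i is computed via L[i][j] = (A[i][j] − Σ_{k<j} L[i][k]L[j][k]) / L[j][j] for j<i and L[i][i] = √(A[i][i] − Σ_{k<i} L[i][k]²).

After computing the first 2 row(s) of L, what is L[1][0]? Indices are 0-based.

L[1][0] = -3

Step 1: L[0][0] = √(4) = 2.
  L[1][0] = (-6) / L[0][0] = -3.
Step 2: L[1][1] = √(4) = 2.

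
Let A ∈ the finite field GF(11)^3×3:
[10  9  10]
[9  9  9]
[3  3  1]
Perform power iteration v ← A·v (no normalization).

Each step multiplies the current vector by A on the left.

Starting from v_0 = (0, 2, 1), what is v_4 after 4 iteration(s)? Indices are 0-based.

v_0 = (0, 2, 1).
v_1 = A·v_0 = (6, 5, 7).
v_2 = A·v_1 = (10, 8, 7).
v_3 = A·v_2 = (0, 5, 6).
v_4 = A·v_3 = (6, 0, 10).

v_4 = (6, 0, 10)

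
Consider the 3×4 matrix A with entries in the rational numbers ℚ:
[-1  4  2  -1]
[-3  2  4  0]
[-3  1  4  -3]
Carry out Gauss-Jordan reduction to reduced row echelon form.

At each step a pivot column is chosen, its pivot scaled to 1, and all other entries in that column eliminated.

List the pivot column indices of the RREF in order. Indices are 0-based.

pivot columns: 0, 1, 2

[1] R0 /= -1  ⇒  (1, -4, -2, 1)
     R1 -= -3·R0  ⇒  (0, -10, -2, 3)
     R2 -= -3·R0  ⇒  (0, -11, -2, 0)
[2] R1 /= -10  ⇒  (0, 1, 1/5, -3/10)
     R0 -= -4·R1  ⇒  (1, 0, -6/5, -1/5)
     R2 -= -11·R1  ⇒  (0, 0, 1/5, -33/10)
[3] R2 /= 1/5  ⇒  (0, 0, 1, -33/2)
     R0 -= -6/5·R2  ⇒  (1, 0, 0, -20)
     R1 -= 1/5·R2  ⇒  (0, 1, 0, 3)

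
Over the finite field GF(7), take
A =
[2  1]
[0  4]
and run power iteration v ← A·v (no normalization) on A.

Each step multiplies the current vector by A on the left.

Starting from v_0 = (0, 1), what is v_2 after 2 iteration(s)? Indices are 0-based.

v_0 = (0, 1).
v_1 = A·v_0 = (1, 4).
v_2 = A·v_1 = (6, 2).

v_2 = (6, 2)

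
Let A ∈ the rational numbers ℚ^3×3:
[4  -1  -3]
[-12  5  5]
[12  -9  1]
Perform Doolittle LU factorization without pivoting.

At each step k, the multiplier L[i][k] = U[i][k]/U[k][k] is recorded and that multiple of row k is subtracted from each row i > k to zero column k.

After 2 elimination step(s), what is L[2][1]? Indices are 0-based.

k=0: U[0][0]=4
  eliminate (1,0): mult=-3, new row 1: (0, 2, -4); set L[1][0]=-3
  eliminate (2,0): mult=3, new row 2: (0, -6, 10); set L[2][0]=3
k=1: U[1][1]=2
  eliminate (2,1): mult=-3, new row 2: (0, 0, -2); set L[2][1]=-3

L[2][1] = -3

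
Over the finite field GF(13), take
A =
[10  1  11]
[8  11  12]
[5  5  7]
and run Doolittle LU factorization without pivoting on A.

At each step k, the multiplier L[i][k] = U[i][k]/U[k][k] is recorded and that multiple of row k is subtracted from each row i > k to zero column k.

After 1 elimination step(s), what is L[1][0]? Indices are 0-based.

L[1][0] = 6

k=0: U[0][0]=10
  eliminate (1,0): mult=6, new row 1: (0, 5, 11); set L[1][0]=6
  eliminate (2,0): mult=7, new row 2: (0, 11, 8); set L[2][0]=7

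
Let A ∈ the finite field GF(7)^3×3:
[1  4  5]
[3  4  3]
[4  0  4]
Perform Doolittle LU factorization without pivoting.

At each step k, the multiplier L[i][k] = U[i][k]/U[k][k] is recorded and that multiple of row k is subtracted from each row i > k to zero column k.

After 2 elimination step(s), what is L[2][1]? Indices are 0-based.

Step 1: pivot at (0,0) is 1.
  row1 ← row1 − (3)·row0  ⇒  L[1][0]=3, U row1=(0, 6, 2)
  row2 ← row2 − (4)·row0  ⇒  L[2][0]=4, U row2=(0, 5, 5)
Step 2: pivot at (1,1) is 6.
  row2 ← row2 − (2)·row1  ⇒  L[2][1]=2, U row2=(0, 0, 1)

L[2][1] = 2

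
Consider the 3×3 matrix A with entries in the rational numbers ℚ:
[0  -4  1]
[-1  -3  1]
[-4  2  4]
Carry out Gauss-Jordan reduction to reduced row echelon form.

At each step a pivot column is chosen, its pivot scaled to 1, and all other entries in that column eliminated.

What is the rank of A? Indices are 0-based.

rank = 3

[1] R0 <-> R1
[1] R0 /= -1  ⇒  (1, 3, -1)
     R2 -= -4·R0  ⇒  (0, 14, 0)
[2] R1 /= -4  ⇒  (0, 1, -1/4)
     R0 -= 3·R1  ⇒  (1, 0, -1/4)
     R2 -= 14·R1  ⇒  (0, 0, 7/2)
[3] R2 /= 7/2  ⇒  (0, 0, 1)
     R0 -= -1/4·R2  ⇒  (1, 0, 0)
     R1 -= -1/4·R2  ⇒  (0, 1, 0)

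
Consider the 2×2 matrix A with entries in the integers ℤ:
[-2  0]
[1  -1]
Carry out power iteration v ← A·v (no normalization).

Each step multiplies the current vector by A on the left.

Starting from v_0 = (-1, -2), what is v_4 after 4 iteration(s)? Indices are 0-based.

v_4 = (-16, 13)

v_0 = (-1, -2).
v_1 = A·v_0 = (2, 1).
v_2 = A·v_1 = (-4, 1).
v_3 = A·v_2 = (8, -5).
v_4 = A·v_3 = (-16, 13).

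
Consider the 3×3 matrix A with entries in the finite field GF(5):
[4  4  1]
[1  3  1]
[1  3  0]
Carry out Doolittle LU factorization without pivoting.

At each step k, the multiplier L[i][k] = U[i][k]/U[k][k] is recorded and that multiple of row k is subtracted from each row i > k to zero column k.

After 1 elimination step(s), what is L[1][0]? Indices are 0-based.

[col 0] pivot 4
  R1 -= 4*R0 → (0, 2, 2)  (L[1][0] := 4)
  R2 -= 4*R0 → (0, 2, 1)  (L[2][0] := 4)

L[1][0] = 4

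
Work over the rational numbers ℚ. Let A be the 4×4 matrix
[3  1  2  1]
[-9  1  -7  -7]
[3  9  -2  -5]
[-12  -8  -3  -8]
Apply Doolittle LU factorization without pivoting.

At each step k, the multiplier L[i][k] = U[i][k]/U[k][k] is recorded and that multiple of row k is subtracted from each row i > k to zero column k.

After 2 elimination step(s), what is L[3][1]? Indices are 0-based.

L[3][1] = -1

Step 1: pivot at (0,0) is 3.
  row1 ← row1 − (-3)·row0  ⇒  L[1][0]=-3, U row1=(0, 4, -1, -4)
  row2 ← row2 − (1)·row0  ⇒  L[2][0]=1, U row2=(0, 8, -4, -6)
  row3 ← row3 − (-4)·row0  ⇒  L[3][0]=-4, U row3=(0, -4, 5, -4)
Step 2: pivot at (1,1) is 4.
  row2 ← row2 − (2)·row1  ⇒  L[2][1]=2, U row2=(0, 0, -2, 2)
  row3 ← row3 − (-1)·row1  ⇒  L[3][1]=-1, U row3=(0, 0, 4, -8)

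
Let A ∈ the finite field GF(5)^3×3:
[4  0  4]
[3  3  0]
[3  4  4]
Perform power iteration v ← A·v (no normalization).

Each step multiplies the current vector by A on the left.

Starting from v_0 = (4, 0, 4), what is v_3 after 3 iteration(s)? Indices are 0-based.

v_0 = (4, 0, 4).
v_1 = A·v_0 = (2, 2, 3).
v_2 = A·v_1 = (0, 2, 1).
v_3 = A·v_2 = (4, 1, 2).

v_3 = (4, 1, 2)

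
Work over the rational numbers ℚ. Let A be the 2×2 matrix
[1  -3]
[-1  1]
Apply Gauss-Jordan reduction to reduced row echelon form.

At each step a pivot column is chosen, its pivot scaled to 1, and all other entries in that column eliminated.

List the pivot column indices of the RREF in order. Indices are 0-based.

[1] R0 /= 1  ⇒  (1, -3)
     R1 -= -1·R0  ⇒  (0, -2)
[2] R1 /= -2  ⇒  (0, 1)
     R0 -= -3·R1  ⇒  (1, 0)

pivot columns: 0, 1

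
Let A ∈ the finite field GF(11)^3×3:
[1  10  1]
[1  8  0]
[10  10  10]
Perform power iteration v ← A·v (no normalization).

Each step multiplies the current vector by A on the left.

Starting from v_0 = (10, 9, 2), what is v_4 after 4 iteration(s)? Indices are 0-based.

v_0 = (10, 9, 2).
v_1 = A·v_0 = (3, 5, 1).
v_2 = A·v_1 = (10, 10, 2).
v_3 = A·v_2 = (2, 2, 0).
v_4 = A·v_3 = (0, 7, 7).

v_4 = (0, 7, 7)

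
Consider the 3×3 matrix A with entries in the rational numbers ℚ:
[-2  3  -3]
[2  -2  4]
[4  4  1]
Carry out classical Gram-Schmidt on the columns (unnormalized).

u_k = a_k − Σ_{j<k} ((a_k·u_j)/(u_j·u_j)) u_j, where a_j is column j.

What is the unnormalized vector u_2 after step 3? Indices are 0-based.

u_2 = (8/11, 10/11, -1/11)

Step 1: u_0 = a_0 = (-2, 2, 4).
Step 2: u_1 = a_1 − (1/4)·u_0 = (7/2, -5/2, 3).
Step 3: u_2 = a_2 − (3/4)·u_0 − (-7/11)·u_1 = (8/11, 10/11, -1/11).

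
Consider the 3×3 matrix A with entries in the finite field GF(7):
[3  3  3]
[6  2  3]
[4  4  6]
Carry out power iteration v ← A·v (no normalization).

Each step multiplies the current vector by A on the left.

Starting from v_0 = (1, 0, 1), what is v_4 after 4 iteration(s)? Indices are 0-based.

v_4 = (0, 0, 3)

v_0 = (1, 0, 1).
v_1 = A·v_0 = (6, 2, 3).
v_2 = A·v_1 = (5, 0, 1).
v_3 = A·v_2 = (4, 5, 5).
v_4 = A·v_3 = (0, 0, 3).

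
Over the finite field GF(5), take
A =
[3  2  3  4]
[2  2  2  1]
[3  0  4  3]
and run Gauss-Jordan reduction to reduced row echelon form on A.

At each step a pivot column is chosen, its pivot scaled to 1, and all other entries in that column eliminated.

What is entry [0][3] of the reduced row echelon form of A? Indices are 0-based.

pivot(0,0)=3: scale R0 → (1, 4, 1, 3)
  clear (1,0): R1 −= (2)R0 → (0, 4, 0, 0)
  clear (2,0): R2 −= (3)R0 → (0, 3, 1, 4)
pivot(1,1)=4: scale R1 → (0, 1, 0, 0)
  clear (0,1): R0 −= (4)R1 → (1, 0, 1, 3)
  clear (2,1): R2 −= (3)R1 → (0, 0, 1, 4)
pivot(2,2)=1: scale R2 → (0, 0, 1, 4)
  clear (0,2): R0 −= (1)R2 → (1, 0, 0, 4)

M[0][3] = 4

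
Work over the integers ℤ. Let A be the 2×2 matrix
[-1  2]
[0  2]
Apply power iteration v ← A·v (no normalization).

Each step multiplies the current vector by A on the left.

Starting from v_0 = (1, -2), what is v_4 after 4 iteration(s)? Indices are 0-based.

v_4 = (-19, -32)

v_0 = (1, -2).
v_1 = A·v_0 = (-5, -4).
v_2 = A·v_1 = (-3, -8).
v_3 = A·v_2 = (-13, -16).
v_4 = A·v_3 = (-19, -32).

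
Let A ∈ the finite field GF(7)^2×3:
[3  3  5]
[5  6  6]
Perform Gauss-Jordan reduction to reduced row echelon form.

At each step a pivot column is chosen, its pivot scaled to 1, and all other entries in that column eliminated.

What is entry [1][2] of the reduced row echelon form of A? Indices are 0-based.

M[1][2] = 0

pivot(0,0)=3: scale R0 → (1, 1, 4)
  clear (1,0): R1 −= (5)R0 → (0, 1, 0)
pivot(1,1)=1: scale R1 → (0, 1, 0)
  clear (0,1): R0 −= (1)R1 → (1, 0, 4)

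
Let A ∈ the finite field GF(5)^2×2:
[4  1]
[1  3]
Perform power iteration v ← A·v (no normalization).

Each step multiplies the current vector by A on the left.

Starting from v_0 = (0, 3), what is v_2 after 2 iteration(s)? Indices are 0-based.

v_0 = (0, 3).
v_1 = A·v_0 = (3, 4).
v_2 = A·v_1 = (1, 0).

v_2 = (1, 0)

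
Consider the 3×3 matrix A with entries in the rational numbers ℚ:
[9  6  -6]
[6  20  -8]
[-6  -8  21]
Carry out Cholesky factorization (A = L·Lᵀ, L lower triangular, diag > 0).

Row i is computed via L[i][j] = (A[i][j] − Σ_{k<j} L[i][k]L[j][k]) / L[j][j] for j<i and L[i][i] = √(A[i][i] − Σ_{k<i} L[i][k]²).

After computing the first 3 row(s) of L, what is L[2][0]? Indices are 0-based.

Step 1: L[0][0] = √(9) = 3.
  L[1][0] = (6) / L[0][0] = 2.
Step 2: L[1][1] = √(16) = 4.
  L[2][0] = (-6) / L[0][0] = -2.
  L[2][1] = (-4) / L[1][1] = -1.
Step 3: L[2][2] = √(16) = 4.

L[2][0] = -2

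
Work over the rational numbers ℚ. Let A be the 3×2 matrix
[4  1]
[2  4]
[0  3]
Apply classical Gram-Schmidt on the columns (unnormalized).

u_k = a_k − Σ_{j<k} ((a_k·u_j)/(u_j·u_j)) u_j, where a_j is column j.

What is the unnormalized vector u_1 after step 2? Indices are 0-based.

u_1 = (-7/5, 14/5, 3)

Step 1: u_0 = a_0 = (4, 2, 0).
Step 2: u_1 = a_1 − (3/5)·u_0 = (-7/5, 14/5, 3).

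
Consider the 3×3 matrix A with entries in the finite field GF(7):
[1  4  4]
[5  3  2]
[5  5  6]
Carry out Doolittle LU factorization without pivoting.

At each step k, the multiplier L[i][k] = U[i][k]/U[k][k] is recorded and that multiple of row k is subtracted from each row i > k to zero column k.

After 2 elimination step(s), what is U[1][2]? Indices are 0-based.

U[1][2] = 3

Step 1: pivot at (0,0) is 1.
  row1 ← row1 − (5)·row0  ⇒  L[1][0]=5, U row1=(0, 4, 3)
  row2 ← row2 − (5)·row0  ⇒  L[2][0]=5, U row2=(0, 6, 0)
Step 2: pivot at (1,1) is 4.
  row2 ← row2 − (5)·row1  ⇒  L[2][1]=5, U row2=(0, 0, 6)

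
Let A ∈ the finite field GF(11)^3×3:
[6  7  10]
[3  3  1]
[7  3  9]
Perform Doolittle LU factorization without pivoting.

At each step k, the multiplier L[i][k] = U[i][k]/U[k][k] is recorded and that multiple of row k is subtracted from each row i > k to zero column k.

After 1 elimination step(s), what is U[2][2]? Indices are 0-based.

Step 1: pivot at (0,0) is 6.
  row1 ← row1 − (6)·row0  ⇒  L[1][0]=6, U row1=(0, 5, 7)
  row2 ← row2 − (3)·row0  ⇒  L[2][0]=3, U row2=(0, 4, 1)

U[2][2] = 1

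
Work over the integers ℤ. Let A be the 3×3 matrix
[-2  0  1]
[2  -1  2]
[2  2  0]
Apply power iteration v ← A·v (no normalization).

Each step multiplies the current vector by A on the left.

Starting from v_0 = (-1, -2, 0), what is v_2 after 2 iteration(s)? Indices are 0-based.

v_0 = (-1, -2, 0).
v_1 = A·v_0 = (2, 0, -6).
v_2 = A·v_1 = (-10, -8, 4).

v_2 = (-10, -8, 4)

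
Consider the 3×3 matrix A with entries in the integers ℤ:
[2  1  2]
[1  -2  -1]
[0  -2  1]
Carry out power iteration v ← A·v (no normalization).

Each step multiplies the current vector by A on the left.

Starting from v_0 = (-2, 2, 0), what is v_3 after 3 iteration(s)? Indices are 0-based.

v_3 = (-6, -54, -20)

v_0 = (-2, 2, 0).
v_1 = A·v_0 = (-2, -6, -4).
v_2 = A·v_1 = (-18, 14, 8).
v_3 = A·v_2 = (-6, -54, -20).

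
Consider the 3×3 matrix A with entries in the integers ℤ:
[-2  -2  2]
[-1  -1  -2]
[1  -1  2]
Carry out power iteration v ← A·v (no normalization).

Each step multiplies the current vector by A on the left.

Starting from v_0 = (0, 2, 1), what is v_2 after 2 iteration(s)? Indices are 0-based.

v_2 = (12, 6, 2)

v_0 = (0, 2, 1).
v_1 = A·v_0 = (-2, -4, 0).
v_2 = A·v_1 = (12, 6, 2).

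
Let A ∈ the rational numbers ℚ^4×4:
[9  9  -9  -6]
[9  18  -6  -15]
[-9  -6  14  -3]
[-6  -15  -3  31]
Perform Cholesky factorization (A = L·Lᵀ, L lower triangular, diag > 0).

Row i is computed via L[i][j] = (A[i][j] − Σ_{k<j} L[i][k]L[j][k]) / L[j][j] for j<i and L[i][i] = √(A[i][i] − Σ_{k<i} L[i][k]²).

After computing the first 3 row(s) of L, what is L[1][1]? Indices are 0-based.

Step 1: L[0][0] = √(9) = 3.
  L[1][0] = (9) / L[0][0] = 3.
Step 2: L[1][1] = √(9) = 3.
  L[2][0] = (-9) / L[0][0] = -3.
  L[2][1] = (3) / L[1][1] = 1.
Step 3: L[2][2] = √(4) = 2.

L[1][1] = 3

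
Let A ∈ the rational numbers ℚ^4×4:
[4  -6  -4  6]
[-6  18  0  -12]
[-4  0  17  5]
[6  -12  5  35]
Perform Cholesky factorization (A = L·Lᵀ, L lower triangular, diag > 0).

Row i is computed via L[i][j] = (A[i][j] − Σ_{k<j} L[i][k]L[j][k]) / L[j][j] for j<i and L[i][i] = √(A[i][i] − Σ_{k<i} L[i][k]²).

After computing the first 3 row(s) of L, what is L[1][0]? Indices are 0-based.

Step 1: L[0][0] = √(4) = 2.
  L[1][0] = (-6) / L[0][0] = -3.
Step 2: L[1][1] = √(9) = 3.
  L[2][0] = (-4) / L[0][0] = -2.
  L[2][1] = (-6) / L[1][1] = -2.
Step 3: L[2][2] = √(9) = 3.

L[1][0] = -3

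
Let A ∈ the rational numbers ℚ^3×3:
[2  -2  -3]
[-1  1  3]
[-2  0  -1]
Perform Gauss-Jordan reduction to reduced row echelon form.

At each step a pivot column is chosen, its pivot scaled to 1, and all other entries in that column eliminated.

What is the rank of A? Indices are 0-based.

pivot(0,0)=2: scale R0 → (1, -1, -3/2)
  clear (1,0): R1 −= (-1)R0 → (0, 0, 3/2)
  clear (2,0): R2 −= (-2)R0 → (0, -2, -4)
pivot(1,1): swap R1↔R2
pivot(1,1)=-2: scale R1 → (0, 1, 2)
  clear (0,1): R0 −= (-1)R1 → (1, 0, 1/2)
pivot(2,2)=3/2: scale R2 → (0, 0, 1)
  clear (0,2): R0 −= (1/2)R2 → (1, 0, 0)
  clear (1,2): R1 −= (2)R2 → (0, 1, 0)

rank = 3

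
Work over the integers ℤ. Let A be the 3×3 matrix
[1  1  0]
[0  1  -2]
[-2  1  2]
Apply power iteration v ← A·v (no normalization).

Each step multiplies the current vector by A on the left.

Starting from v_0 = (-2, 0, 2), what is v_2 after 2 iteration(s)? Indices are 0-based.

v_2 = (-6, -20, 16)

v_0 = (-2, 0, 2).
v_1 = A·v_0 = (-2, -4, 8).
v_2 = A·v_1 = (-6, -20, 16).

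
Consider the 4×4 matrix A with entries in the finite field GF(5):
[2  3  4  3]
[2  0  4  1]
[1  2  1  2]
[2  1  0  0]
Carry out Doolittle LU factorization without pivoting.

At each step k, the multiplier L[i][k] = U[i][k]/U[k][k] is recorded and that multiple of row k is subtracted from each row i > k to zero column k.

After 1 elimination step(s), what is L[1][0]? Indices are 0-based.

k=0: U[0][0]=2
  eliminate (1,0): mult=1, new row 1: (0, 2, 0, 3); set L[1][0]=1
  eliminate (2,0): mult=3, new row 2: (0, 3, 4, 3); set L[2][0]=3
  eliminate (3,0): mult=1, new row 3: (0, 3, 1, 2); set L[3][0]=1

L[1][0] = 1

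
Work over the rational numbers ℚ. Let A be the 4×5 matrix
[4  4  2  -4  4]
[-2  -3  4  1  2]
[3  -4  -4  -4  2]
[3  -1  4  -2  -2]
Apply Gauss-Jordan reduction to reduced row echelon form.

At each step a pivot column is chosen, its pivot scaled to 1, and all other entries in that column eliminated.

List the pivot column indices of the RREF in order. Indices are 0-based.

pivot columns: 0, 1, 2, 3

pivot(0,0)=4: scale R0 → (1, 1, 1/2, -1, 1)
  clear (1,0): R1 −= (-2)R0 → (0, -1, 5, -1, 4)
  clear (2,0): R2 −= (3)R0 → (0, -7, -11/2, -1, -1)
  clear (3,0): R3 −= (3)R0 → (0, -4, 5/2, 1, -5)
pivot(1,1)=-1: scale R1 → (0, 1, -5, 1, -4)
  clear (0,1): R0 −= (1)R1 → (1, 0, 11/2, -2, 5)
  clear (2,1): R2 −= (-7)R1 → (0, 0, -81/2, 6, -29)
  clear (3,1): R3 −= (-4)R1 → (0, 0, -35/2, 5, -21)
pivot(2,2)=-81/2: scale R2 → (0, 0, 1, -4/27, 58/81)
  clear (0,2): R0 −= (11/2)R2 → (1, 0, 0, -32/27, 86/81)
  clear (1,2): R1 −= (-5)R2 → (0, 1, 0, 7/27, -34/81)
  clear (3,2): R3 −= (-35/2)R2 → (0, 0, 0, 65/27, -686/81)
pivot(3,3)=65/27: scale R3 → (0, 0, 0, 1, -686/195)
  clear (0,3): R0 −= (-32/27)R3 → (1, 0, 0, 0, -202/65)
  clear (1,3): R1 −= (7/27)R3 → (0, 1, 0, 0, 32/65)
  clear (2,3): R2 −= (-4/27)R3 → (0, 0, 1, 0, 38/195)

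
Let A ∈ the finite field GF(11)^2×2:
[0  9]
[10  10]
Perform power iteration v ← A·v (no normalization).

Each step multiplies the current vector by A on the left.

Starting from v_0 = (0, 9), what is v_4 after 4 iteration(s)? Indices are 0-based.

v_0 = (0, 9).
v_1 = A·v_0 = (4, 2).
v_2 = A·v_1 = (7, 5).
v_3 = A·v_2 = (1, 10).
v_4 = A·v_3 = (2, 0).

v_4 = (2, 0)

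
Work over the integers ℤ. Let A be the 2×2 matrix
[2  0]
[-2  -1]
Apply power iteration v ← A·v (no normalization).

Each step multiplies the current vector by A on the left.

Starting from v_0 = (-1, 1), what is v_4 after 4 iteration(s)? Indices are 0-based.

v_0 = (-1, 1).
v_1 = A·v_0 = (-2, 1).
v_2 = A·v_1 = (-4, 3).
v_3 = A·v_2 = (-8, 5).
v_4 = A·v_3 = (-16, 11).

v_4 = (-16, 11)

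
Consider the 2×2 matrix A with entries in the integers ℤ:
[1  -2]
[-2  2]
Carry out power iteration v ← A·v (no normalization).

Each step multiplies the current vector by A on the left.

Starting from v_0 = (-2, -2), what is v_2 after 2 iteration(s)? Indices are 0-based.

v_0 = (-2, -2).
v_1 = A·v_0 = (2, 0).
v_2 = A·v_1 = (2, -4).

v_2 = (2, -4)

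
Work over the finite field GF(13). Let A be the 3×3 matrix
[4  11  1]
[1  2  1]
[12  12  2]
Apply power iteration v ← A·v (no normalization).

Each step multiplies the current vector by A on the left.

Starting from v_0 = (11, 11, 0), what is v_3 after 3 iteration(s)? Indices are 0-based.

v_0 = (11, 11, 0).
v_1 = A·v_0 = (9, 7, 4).
v_2 = A·v_1 = (0, 1, 5).
v_3 = A·v_2 = (3, 7, 9).

v_3 = (3, 7, 9)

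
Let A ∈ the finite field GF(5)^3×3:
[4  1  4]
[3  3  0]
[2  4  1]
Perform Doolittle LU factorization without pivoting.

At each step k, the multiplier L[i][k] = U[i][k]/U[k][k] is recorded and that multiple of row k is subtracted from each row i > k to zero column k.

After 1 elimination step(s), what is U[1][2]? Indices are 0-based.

U[1][2] = 2

[col 0] pivot 4
  R1 -= 2*R0 → (0, 1, 2)  (L[1][0] := 2)
  R2 -= 3*R0 → (0, 1, 4)  (L[2][0] := 3)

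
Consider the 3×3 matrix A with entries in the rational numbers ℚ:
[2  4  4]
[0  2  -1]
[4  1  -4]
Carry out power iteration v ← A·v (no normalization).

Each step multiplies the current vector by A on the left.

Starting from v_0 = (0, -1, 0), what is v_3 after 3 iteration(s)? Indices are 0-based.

v_3 = (-108, 8, -27)

v_0 = (0, -1, 0).
v_1 = A·v_0 = (-4, -2, -1).
v_2 = A·v_1 = (-20, -3, -14).
v_3 = A·v_2 = (-108, 8, -27).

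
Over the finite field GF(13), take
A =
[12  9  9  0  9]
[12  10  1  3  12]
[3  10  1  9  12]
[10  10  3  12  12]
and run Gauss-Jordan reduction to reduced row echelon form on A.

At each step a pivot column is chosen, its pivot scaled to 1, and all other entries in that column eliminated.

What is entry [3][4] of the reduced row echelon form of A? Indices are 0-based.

M[3][4] = 4

step 1: normalize row 0 (÷12) = (1, 4, 4, 0, 4)
  row 1: subtract 12×row0 = (0, 1, 5, 3, 3)
  row 2: subtract 3×row0 = (0, 11, 2, 9, 0)
  row 3: subtract 10×row0 = (0, 9, 2, 12, 11)
step 2: normalize row 1 (÷1) = (0, 1, 5, 3, 3)
  row 0: subtract 4×row1 = (1, 0, 10, 1, 5)
  row 2: subtract 11×row1 = (0, 0, 12, 2, 6)
  row 3: subtract 9×row1 = (0, 0, 9, 11, 10)
step 3: normalize row 2 (÷12) = (0, 0, 1, 11, 7)
  row 0: subtract 10×row2 = (1, 0, 0, 8, 0)
  row 1: subtract 5×row2 = (0, 1, 0, 0, 7)
  row 3: subtract 9×row2 = (0, 0, 0, 3, 12)
step 4: normalize row 3 (÷3) = (0, 0, 0, 1, 4)
  row 0: subtract 8×row3 = (1, 0, 0, 0, 7)
  row 2: subtract 11×row3 = (0, 0, 1, 0, 2)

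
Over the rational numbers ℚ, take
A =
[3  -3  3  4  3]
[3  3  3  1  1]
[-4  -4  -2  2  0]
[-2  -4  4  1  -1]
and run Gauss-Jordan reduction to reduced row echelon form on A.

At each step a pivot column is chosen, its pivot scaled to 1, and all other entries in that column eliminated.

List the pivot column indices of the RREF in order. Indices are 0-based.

pivot columns: 0, 1, 2, 3

pivot(0,0)=3: scale R0 → (1, -1, 1, 4/3, 1)
  clear (1,0): R1 −= (3)R0 → (0, 6, 0, -3, -2)
  clear (2,0): R2 −= (-4)R0 → (0, -8, 2, 22/3, 4)
  clear (3,0): R3 −= (-2)R0 → (0, -6, 6, 11/3, 1)
pivot(1,1)=6: scale R1 → (0, 1, 0, -1/2, -1/3)
  clear (0,1): R0 −= (-1)R1 → (1, 0, 1, 5/6, 2/3)
  clear (2,1): R2 −= (-8)R1 → (0, 0, 2, 10/3, 4/3)
  clear (3,1): R3 −= (-6)R1 → (0, 0, 6, 2/3, -1)
pivot(2,2)=2: scale R2 → (0, 0, 1, 5/3, 2/3)
  clear (0,2): R0 −= (1)R2 → (1, 0, 0, -5/6, 0)
  clear (3,2): R3 −= (6)R2 → (0, 0, 0, -28/3, -5)
pivot(3,3)=-28/3: scale R3 → (0, 0, 0, 1, 15/28)
  clear (0,3): R0 −= (-5/6)R3 → (1, 0, 0, 0, 25/56)
  clear (1,3): R1 −= (-1/2)R3 → (0, 1, 0, 0, -11/168)
  clear (2,3): R2 −= (5/3)R3 → (0, 0, 1, 0, -19/84)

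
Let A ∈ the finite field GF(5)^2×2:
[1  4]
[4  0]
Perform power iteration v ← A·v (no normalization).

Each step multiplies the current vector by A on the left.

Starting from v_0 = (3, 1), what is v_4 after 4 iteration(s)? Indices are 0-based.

v_0 = (3, 1).
v_1 = A·v_0 = (2, 2).
v_2 = A·v_1 = (0, 3).
v_3 = A·v_2 = (2, 0).
v_4 = A·v_3 = (2, 3).

v_4 = (2, 3)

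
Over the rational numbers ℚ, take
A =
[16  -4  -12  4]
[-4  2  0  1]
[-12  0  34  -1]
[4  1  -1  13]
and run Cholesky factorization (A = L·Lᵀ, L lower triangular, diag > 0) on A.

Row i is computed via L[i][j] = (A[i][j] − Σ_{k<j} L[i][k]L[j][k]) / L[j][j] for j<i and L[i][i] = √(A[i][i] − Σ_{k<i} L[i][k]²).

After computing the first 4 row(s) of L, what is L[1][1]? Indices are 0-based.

L[1][1] = 1

Step 1: L[0][0] = √(16) = 4.
  L[1][0] = (-4) / L[0][0] = -1.
Step 2: L[1][1] = √(1) = 1.
  L[2][0] = (-12) / L[0][0] = -3.
  L[2][1] = (-3) / L[1][1] = -3.
Step 3: L[2][2] = √(16) = 4.
  L[3][0] = (4) / L[0][0] = 1.
  L[3][1] = (2) / L[1][1] = 2.
  L[3][2] = (8) / L[2][2] = 2.
Step 4: L[3][3] = √(4) = 2.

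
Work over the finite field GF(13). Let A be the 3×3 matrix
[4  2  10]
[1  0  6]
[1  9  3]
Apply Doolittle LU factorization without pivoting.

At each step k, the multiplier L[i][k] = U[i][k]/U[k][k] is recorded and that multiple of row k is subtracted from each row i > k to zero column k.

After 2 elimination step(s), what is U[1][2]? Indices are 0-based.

U[1][2] = 10

Step 1: pivot at (0,0) is 4.
  row1 ← row1 − (10)·row0  ⇒  L[1][0]=10, U row1=(0, 6, 10)
  row2 ← row2 − (10)·row0  ⇒  L[2][0]=10, U row2=(0, 2, 7)
Step 2: pivot at (1,1) is 6.
  row2 ← row2 − (9)·row1  ⇒  L[2][1]=9, U row2=(0, 0, 8)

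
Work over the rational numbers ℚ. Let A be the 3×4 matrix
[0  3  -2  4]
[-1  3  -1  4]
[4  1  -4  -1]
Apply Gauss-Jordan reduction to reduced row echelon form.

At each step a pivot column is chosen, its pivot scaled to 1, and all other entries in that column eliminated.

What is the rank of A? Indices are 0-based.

[1] R0 <-> R1
[1] R0 /= -1  ⇒  (1, -3, 1, -4)
     R2 -= 4·R0  ⇒  (0, 13, -8, 15)
[2] R1 /= 3  ⇒  (0, 1, -2/3, 4/3)
     R0 -= -3·R1  ⇒  (1, 0, -1, 0)
     R2 -= 13·R1  ⇒  (0, 0, 2/3, -7/3)
[3] R2 /= 2/3  ⇒  (0, 0, 1, -7/2)
     R0 -= -1·R2  ⇒  (1, 0, 0, -7/2)
     R1 -= -2/3·R2  ⇒  (0, 1, 0, -1)

rank = 3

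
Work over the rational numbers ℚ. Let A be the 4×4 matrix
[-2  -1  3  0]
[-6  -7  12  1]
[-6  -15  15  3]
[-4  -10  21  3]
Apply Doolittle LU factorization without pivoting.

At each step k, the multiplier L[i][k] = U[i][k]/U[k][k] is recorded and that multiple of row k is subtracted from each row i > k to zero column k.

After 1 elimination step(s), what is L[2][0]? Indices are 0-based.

k=0: U[0][0]=-2
  eliminate (1,0): mult=3, new row 1: (0, -4, 3, 1); set L[1][0]=3
  eliminate (2,0): mult=3, new row 2: (0, -12, 6, 3); set L[2][0]=3
  eliminate (3,0): mult=2, new row 3: (0, -8, 15, 3); set L[3][0]=2

L[2][0] = 3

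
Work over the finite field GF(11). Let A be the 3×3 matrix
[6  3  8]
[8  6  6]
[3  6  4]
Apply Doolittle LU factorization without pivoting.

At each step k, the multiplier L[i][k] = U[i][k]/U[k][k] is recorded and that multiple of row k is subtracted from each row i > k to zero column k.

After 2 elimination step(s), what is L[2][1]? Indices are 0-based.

L[2][1] = 5

k=0: U[0][0]=6
  eliminate (1,0): mult=5, new row 1: (0, 2, 10); set L[1][0]=5
  eliminate (2,0): mult=6, new row 2: (0, 10, 0); set L[2][0]=6
k=1: U[1][1]=2
  eliminate (2,1): mult=5, new row 2: (0, 0, 5); set L[2][1]=5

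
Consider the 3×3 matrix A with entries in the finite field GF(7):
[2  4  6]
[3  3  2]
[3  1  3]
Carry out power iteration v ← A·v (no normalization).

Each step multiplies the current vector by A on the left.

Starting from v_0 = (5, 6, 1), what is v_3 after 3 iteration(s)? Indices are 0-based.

v_3 = (4, 6, 2)

v_0 = (5, 6, 1).
v_1 = A·v_0 = (5, 0, 3).
v_2 = A·v_1 = (0, 0, 3).
v_3 = A·v_2 = (4, 6, 2).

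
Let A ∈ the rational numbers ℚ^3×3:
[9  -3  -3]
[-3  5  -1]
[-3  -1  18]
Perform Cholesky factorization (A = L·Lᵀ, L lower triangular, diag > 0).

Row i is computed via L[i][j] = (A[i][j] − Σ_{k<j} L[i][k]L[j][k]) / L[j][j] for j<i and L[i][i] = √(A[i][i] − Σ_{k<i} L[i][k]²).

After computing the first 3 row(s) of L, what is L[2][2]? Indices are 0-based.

L[2][2] = 4

Step 1: L[0][0] = √(9) = 3.
  L[1][0] = (-3) / L[0][0] = -1.
Step 2: L[1][1] = √(4) = 2.
  L[2][0] = (-3) / L[0][0] = -1.
  L[2][1] = (-2) / L[1][1] = -1.
Step 3: L[2][2] = √(16) = 4.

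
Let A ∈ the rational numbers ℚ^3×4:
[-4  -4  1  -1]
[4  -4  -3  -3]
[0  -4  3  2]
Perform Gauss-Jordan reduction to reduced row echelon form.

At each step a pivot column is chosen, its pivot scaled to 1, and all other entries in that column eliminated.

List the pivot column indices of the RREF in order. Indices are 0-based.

step 1: normalize row 0 (÷-4) = (1, 1, -1/4, 1/4)
  row 1: subtract 4×row0 = (0, -8, -2, -4)
step 2: normalize row 1 (÷-8) = (0, 1, 1/4, 1/2)
  row 0: subtract 1×row1 = (1, 0, -1/2, -1/4)
  row 2: subtract -4×row1 = (0, 0, 4, 4)
step 3: normalize row 2 (÷4) = (0, 0, 1, 1)
  row 0: subtract -1/2×row2 = (1, 0, 0, 1/4)
  row 1: subtract 1/4×row2 = (0, 1, 0, 1/4)

pivot columns: 0, 1, 2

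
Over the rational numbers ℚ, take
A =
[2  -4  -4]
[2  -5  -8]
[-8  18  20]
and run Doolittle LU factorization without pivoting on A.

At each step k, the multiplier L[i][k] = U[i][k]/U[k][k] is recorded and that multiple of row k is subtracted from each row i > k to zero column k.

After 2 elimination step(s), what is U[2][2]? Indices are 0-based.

k=0: U[0][0]=2
  eliminate (1,0): mult=1, new row 1: (0, -1, -4); set L[1][0]=1
  eliminate (2,0): mult=-4, new row 2: (0, 2, 4); set L[2][0]=-4
k=1: U[1][1]=-1
  eliminate (2,1): mult=-2, new row 2: (0, 0, -4); set L[2][1]=-2

U[2][2] = -4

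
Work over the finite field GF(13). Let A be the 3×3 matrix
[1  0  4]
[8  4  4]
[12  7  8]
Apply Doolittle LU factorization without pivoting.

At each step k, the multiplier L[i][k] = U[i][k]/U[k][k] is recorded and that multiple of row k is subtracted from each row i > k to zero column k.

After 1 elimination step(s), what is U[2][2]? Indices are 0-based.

k=0: U[0][0]=1
  eliminate (1,0): mult=8, new row 1: (0, 4, 11); set L[1][0]=8
  eliminate (2,0): mult=12, new row 2: (0, 7, 12); set L[2][0]=12

U[2][2] = 12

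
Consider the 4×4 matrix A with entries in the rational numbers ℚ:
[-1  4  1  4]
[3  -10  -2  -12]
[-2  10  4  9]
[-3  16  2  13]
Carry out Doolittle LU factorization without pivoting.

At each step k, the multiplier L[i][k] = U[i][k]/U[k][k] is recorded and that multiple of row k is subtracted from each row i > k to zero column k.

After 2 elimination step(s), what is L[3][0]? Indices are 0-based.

[col 0] pivot -1
  R1 -= -3*R0 → (0, 2, 1, 0)  (L[1][0] := -3)
  R2 -= 2*R0 → (0, 2, 2, 1)  (L[2][0] := 2)
  R3 -= 3*R0 → (0, 4, -1, 1)  (L[3][0] := 3)
[col 1] pivot 2
  R2 -= 1*R1 → (0, 0, 1, 1)  (L[2][1] := 1)
  R3 -= 2*R1 → (0, 0, -3, 1)  (L[3][1] := 2)

L[3][0] = 3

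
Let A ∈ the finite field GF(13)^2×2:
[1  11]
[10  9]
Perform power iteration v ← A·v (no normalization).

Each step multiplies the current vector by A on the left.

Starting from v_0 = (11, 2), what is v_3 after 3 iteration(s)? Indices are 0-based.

v_3 = (11, 6)

v_0 = (11, 2).
v_1 = A·v_0 = (7, 11).
v_2 = A·v_1 = (11, 0).
v_3 = A·v_2 = (11, 6).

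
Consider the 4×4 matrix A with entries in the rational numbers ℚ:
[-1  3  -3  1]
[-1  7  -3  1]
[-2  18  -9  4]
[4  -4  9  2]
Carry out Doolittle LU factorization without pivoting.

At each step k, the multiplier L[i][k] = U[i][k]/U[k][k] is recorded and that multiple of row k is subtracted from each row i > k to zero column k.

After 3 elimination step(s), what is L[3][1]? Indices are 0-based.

L[3][1] = 2

k=0: U[0][0]=-1
  eliminate (1,0): mult=1, new row 1: (0, 4, 0, 0); set L[1][0]=1
  eliminate (2,0): mult=2, new row 2: (0, 12, -3, 2); set L[2][0]=2
  eliminate (3,0): mult=-4, new row 3: (0, 8, -3, 6); set L[3][0]=-4
k=1: U[1][1]=4
  eliminate (2,1): mult=3, new row 2: (0, 0, -3, 2); set L[2][1]=3
  eliminate (3,1): mult=2, new row 3: (0, 0, -3, 6); set L[3][1]=2
k=2: U[2][2]=-3
  eliminate (3,2): mult=1, new row 3: (0, 0, 0, 4); set L[3][2]=1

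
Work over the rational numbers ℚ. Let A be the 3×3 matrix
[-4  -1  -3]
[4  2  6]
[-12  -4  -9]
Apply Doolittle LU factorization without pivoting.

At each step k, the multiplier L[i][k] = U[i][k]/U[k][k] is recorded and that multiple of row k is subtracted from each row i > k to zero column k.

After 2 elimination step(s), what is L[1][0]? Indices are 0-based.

L[1][0] = -1

[col 0] pivot -4
  R1 -= -1*R0 → (0, 1, 3)  (L[1][0] := -1)
  R2 -= 3*R0 → (0, -1, 0)  (L[2][0] := 3)
[col 1] pivot 1
  R2 -= -1*R1 → (0, 0, 3)  (L[2][1] := -1)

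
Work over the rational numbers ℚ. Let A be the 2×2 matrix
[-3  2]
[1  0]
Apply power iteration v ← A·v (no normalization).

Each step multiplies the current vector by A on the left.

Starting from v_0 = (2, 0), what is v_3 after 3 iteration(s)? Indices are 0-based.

v_0 = (2, 0).
v_1 = A·v_0 = (-6, 2).
v_2 = A·v_1 = (22, -6).
v_3 = A·v_2 = (-78, 22).

v_3 = (-78, 22)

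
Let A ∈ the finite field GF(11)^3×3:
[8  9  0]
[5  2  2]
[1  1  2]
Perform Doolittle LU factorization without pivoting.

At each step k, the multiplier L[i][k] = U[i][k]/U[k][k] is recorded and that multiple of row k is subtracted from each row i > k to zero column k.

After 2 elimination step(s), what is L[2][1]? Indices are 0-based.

L[2][1] = 8

k=0: U[0][0]=8
  eliminate (1,0): mult=2, new row 1: (0, 6, 2); set L[1][0]=2
  eliminate (2,0): mult=7, new row 2: (0, 4, 2); set L[2][0]=7
k=1: U[1][1]=6
  eliminate (2,1): mult=8, new row 2: (0, 0, 8); set L[2][1]=8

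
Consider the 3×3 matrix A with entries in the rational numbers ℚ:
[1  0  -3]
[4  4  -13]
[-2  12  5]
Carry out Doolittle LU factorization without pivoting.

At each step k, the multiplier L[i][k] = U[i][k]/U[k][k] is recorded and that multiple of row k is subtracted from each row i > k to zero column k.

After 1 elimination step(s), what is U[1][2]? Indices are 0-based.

[col 0] pivot 1
  R1 -= 4*R0 → (0, 4, -1)  (L[1][0] := 4)
  R2 -= -2*R0 → (0, 12, -1)  (L[2][0] := -2)

U[1][2] = -1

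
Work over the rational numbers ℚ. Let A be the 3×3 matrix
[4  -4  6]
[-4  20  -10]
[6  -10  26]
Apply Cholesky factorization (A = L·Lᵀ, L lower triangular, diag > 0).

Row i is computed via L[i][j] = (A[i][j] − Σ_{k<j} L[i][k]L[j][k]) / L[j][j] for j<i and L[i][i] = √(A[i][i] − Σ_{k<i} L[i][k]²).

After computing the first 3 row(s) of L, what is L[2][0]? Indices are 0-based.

L[2][0] = 3

Step 1: L[0][0] = √(4) = 2.
  L[1][0] = (-4) / L[0][0] = -2.
Step 2: L[1][1] = √(16) = 4.
  L[2][0] = (6) / L[0][0] = 3.
  L[2][1] = (-4) / L[1][1] = -1.
Step 3: L[2][2] = √(16) = 4.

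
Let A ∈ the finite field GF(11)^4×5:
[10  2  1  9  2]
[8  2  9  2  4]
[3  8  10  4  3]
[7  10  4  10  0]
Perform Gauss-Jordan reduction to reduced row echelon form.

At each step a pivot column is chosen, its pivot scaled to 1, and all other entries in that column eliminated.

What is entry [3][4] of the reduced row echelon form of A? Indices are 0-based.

[1] R0 /= 10  ⇒  (1, 9, 10, 2, 9)
     R1 -= 8·R0  ⇒  (0, 7, 6, 8, 9)
     R2 -= 3·R0  ⇒  (0, 3, 2, 9, 9)
     R3 -= 7·R0  ⇒  (0, 2, 0, 7, 3)
[2] R1 /= 7  ⇒  (0, 1, 4, 9, 6)
     R0 -= 9·R1  ⇒  (1, 0, 7, 9, 10)
     R2 -= 3·R1  ⇒  (0, 0, 1, 4, 2)
     R3 -= 2·R1  ⇒  (0, 0, 3, 0, 2)
[3] R2 /= 1  ⇒  (0, 0, 1, 4, 2)
     R0 -= 7·R2  ⇒  (1, 0, 0, 3, 7)
     R1 -= 4·R2  ⇒  (0, 1, 0, 4, 9)
     R3 -= 3·R2  ⇒  (0, 0, 0, 10, 7)
[4] R3 /= 10  ⇒  (0, 0, 0, 1, 4)
     R0 -= 3·R3  ⇒  (1, 0, 0, 0, 6)
     R1 -= 4·R3  ⇒  (0, 1, 0, 0, 4)
     R2 -= 4·R3  ⇒  (0, 0, 1, 0, 8)

M[3][4] = 4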